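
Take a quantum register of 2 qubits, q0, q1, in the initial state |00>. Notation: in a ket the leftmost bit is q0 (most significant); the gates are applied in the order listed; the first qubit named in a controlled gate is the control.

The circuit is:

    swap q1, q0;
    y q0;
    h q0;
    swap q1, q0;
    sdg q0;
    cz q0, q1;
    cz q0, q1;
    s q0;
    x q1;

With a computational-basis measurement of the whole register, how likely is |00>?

The probability of measuring |00> is 1/2. Key observation: the block from step 5 through step 8 cancels to the identity and can be dropped.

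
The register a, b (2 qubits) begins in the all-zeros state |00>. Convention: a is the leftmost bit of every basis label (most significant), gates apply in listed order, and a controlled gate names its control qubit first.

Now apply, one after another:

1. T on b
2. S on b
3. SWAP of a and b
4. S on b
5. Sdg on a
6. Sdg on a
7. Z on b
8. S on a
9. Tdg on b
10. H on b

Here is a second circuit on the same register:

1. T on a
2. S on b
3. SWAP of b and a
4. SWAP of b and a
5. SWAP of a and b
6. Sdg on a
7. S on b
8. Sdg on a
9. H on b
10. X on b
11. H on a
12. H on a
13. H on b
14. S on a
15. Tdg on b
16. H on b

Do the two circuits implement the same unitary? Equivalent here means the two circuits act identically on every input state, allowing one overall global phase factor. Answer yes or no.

No, they are not equivalent — no single phase factor reconciles the two unitaries.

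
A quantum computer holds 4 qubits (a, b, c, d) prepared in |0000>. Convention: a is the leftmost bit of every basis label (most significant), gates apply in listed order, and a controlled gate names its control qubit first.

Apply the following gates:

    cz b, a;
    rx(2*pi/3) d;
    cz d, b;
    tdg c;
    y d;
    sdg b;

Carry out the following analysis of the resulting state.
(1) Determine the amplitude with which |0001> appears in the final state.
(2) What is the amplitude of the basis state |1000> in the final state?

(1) The amplitude on |0001> is I/2.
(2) |1000> carries amplitude 0 in the final state.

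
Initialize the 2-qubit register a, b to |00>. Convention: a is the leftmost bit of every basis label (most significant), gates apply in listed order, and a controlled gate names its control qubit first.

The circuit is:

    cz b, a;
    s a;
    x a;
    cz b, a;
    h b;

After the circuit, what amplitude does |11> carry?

The final state's coefficient on |11> equals sqrt(2)/2.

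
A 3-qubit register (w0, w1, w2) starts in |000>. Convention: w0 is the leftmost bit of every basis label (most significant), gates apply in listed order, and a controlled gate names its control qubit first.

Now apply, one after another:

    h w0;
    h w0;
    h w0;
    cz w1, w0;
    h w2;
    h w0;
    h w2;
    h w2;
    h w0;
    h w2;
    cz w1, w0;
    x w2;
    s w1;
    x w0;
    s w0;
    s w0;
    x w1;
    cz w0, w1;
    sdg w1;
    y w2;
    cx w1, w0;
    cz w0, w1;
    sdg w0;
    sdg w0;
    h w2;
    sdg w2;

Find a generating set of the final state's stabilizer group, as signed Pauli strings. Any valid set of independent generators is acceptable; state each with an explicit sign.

The final state is stabilized by the group generated by +XII, -IIY, -IZI; other independent generating sets are equally valid. Key observation: gates 4-11 undo each other exactly, leaving only the rest of the circuit to track.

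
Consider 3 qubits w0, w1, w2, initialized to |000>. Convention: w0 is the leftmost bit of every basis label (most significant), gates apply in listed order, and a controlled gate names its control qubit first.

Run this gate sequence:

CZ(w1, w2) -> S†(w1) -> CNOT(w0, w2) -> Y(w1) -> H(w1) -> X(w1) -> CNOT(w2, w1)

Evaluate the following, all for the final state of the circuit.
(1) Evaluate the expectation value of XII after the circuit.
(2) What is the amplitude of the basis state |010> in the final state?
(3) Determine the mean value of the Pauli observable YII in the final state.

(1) The observable XII averages to 0.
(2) |010> carries amplitude sqrt(2)*I/2 in the final state.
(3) In the final state, YII has expectation 0.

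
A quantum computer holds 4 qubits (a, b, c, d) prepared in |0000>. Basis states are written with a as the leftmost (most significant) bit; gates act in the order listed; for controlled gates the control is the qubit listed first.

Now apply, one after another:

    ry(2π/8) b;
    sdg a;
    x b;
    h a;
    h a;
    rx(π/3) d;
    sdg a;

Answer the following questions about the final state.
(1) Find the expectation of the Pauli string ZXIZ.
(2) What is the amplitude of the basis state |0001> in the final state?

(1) In the final state, ZXIZ has expectation sqrt(2)/4.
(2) |0001> carries amplitude -I*sqrt(2 - sqrt(2))/4 in the final state.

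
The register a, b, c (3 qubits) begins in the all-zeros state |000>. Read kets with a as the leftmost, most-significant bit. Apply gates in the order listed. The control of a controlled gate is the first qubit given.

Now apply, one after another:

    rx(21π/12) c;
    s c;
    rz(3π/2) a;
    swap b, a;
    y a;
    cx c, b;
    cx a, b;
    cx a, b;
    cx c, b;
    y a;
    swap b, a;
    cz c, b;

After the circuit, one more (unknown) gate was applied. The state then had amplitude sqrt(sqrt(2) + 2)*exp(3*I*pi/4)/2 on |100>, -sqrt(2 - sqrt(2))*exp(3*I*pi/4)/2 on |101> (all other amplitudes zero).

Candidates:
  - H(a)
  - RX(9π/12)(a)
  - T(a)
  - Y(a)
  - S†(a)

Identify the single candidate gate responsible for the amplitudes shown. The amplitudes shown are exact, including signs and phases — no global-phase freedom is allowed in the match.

It was Y(a) that produced the state shown. Key observation: the block from step 4 through step 11 cancels to the identity and can be dropped.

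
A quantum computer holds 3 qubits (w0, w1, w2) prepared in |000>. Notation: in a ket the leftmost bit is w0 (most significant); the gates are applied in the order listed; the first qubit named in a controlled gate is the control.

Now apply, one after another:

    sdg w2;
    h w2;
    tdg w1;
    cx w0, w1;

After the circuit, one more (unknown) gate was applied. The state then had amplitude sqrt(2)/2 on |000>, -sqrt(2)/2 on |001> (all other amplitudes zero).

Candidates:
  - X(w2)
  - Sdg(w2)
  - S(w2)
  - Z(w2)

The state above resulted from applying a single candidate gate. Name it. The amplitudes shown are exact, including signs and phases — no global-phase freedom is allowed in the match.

It was Z(w2) that produced the state shown.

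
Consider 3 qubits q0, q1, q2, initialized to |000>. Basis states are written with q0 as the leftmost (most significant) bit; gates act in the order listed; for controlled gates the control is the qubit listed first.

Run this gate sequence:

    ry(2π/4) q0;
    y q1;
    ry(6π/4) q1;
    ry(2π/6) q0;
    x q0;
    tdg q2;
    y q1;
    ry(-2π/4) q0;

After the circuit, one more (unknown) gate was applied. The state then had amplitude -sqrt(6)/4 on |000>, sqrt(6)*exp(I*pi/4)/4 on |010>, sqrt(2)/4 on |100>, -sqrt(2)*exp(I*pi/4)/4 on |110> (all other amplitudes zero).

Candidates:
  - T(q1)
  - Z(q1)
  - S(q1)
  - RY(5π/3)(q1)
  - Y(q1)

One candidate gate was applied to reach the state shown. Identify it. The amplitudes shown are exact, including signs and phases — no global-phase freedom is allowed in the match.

It was T(q1) that produced the state shown.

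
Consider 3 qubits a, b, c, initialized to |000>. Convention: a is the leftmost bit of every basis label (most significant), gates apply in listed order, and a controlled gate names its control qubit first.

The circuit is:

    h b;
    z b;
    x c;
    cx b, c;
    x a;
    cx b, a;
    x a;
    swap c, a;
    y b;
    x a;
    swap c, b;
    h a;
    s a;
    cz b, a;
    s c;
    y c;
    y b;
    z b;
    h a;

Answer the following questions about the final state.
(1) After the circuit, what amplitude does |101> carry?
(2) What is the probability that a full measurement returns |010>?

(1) |101> carries amplitude sqrt(2)*(1 + I)/4 in the final state.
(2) The probability of measuring |010> is 1/4.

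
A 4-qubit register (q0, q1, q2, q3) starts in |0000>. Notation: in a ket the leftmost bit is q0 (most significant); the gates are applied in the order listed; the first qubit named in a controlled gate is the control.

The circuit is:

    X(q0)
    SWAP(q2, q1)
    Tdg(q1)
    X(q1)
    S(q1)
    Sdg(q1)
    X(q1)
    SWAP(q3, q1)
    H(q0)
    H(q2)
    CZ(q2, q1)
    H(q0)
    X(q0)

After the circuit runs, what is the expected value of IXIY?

The observable IXIY averages to 0. Key observation: steps 4-7 multiply out to the identity, so the circuit reduces to the remaining gates.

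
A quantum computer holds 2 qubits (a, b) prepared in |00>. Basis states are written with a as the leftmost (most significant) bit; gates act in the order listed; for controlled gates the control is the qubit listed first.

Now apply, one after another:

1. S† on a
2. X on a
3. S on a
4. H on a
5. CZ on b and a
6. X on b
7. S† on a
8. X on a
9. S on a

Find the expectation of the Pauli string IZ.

The observable IZ averages to -1.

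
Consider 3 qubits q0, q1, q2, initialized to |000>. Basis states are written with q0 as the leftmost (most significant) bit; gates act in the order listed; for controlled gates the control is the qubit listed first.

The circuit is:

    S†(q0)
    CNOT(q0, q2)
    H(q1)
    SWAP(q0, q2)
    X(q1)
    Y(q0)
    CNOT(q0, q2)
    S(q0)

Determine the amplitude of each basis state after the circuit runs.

The resulting statevector has amplitude -sqrt(2)/2 on |101>, -sqrt(2)/2 on |111>, and 0 on every other basis state.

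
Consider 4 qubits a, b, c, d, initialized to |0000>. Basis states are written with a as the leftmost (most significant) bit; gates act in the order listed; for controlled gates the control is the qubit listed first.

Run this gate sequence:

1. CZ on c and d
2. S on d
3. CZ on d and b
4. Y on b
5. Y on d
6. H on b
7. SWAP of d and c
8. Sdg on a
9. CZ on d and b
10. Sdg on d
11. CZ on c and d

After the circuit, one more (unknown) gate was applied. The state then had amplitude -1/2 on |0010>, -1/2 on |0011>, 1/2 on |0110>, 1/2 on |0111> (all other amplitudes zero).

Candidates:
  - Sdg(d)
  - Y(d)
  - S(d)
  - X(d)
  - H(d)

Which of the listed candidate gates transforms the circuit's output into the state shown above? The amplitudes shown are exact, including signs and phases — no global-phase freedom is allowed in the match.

It was H(d) that produced the state shown.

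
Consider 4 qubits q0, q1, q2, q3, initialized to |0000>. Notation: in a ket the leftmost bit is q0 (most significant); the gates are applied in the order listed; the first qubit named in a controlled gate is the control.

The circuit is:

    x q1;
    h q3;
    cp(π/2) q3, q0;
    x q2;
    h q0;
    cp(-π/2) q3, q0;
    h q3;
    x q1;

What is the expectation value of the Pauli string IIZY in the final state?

The expectation value of IIZY is -1/2.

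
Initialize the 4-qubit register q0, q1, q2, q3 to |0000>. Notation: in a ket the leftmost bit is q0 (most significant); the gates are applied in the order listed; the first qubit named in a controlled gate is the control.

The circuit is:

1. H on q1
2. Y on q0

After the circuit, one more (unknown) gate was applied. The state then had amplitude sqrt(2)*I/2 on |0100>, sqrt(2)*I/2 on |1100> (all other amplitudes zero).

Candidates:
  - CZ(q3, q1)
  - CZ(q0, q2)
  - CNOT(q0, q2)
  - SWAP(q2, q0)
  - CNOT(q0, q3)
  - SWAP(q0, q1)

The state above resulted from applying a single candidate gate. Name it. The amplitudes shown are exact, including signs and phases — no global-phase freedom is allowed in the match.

The unique candidate consistent with the amplitudes is SWAP(q0, q1).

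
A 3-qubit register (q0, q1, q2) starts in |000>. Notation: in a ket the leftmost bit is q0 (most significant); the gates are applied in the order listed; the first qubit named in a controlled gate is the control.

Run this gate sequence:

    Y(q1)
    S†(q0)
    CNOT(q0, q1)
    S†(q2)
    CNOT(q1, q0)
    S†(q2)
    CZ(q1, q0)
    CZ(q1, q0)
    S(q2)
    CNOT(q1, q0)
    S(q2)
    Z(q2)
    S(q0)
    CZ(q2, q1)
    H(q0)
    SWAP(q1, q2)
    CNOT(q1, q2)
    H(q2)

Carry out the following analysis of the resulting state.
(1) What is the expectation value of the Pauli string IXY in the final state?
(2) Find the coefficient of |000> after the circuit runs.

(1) The expectation value of IXY is 0. Key observation: steps 4-11 multiply out to the identity, so the circuit reduces to the remaining gates.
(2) The amplitude on |000> is I/2.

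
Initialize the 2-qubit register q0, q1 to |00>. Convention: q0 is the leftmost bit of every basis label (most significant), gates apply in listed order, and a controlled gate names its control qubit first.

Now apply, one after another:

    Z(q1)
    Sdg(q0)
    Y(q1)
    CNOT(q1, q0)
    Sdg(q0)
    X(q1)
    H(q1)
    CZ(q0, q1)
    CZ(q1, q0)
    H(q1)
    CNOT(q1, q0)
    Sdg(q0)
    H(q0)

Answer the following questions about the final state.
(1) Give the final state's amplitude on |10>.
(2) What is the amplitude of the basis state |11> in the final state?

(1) The amplitude on |10> is sqrt(2)*I/2.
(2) |11> carries amplitude 0 in the final state.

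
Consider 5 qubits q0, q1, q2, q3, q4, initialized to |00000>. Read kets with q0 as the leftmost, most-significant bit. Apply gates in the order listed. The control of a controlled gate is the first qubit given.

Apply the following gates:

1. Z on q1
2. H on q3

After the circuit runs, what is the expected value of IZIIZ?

The expectation value of IZIIZ is 1.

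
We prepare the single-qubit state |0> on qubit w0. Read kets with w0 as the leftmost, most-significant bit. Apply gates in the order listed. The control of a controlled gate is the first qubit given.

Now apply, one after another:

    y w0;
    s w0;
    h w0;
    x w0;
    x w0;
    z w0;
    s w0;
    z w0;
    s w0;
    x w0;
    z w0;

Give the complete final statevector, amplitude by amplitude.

After the circuit, the state carries amplitude -sqrt(2)/2 on |0>, sqrt(2)/2 on |1>. Key observation: steps 4-5 multiply out to the identity, so the circuit reduces to the remaining gates.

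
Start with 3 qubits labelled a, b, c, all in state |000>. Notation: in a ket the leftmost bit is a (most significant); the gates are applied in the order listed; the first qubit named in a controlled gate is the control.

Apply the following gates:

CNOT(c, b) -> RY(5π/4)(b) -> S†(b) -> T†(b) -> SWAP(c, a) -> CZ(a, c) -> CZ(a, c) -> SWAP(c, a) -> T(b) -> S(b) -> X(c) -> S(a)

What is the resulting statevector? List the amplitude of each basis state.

After the circuit, the state carries amplitude -sqrt(2 - sqrt(2))/2 on |001>, sqrt(sqrt(2) + 2)/2 on |011>, and 0 on every other basis state.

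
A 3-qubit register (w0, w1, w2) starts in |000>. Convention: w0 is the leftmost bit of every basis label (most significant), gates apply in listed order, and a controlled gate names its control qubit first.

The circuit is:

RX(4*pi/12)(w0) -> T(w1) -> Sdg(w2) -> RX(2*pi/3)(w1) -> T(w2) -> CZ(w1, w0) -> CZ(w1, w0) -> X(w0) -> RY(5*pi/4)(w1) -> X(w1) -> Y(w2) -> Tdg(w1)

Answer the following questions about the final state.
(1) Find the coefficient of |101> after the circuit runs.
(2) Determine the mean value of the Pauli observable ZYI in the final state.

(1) The final state's coefficient on |101> equals -3*sqrt(2 - sqrt(2))/8 + I*sqrt(3*sqrt(2) + 6)/8.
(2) The expectation value of ZYI is 1/8 - sqrt(6)/8.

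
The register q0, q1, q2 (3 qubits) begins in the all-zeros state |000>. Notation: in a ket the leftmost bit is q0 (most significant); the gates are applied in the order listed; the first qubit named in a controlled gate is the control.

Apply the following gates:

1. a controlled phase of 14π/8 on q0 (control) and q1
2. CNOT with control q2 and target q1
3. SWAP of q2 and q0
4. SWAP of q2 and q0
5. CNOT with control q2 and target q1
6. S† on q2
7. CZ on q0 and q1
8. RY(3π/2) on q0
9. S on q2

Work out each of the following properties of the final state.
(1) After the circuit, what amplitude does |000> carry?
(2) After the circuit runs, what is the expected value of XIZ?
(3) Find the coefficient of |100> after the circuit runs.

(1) The final state's coefficient on |000> equals -sqrt(2)/2. Key observation: the block from step 2 through step 5 cancels to the identity and can be dropped.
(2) The observable XIZ averages to -1.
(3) The amplitude on |100> is sqrt(2)/2.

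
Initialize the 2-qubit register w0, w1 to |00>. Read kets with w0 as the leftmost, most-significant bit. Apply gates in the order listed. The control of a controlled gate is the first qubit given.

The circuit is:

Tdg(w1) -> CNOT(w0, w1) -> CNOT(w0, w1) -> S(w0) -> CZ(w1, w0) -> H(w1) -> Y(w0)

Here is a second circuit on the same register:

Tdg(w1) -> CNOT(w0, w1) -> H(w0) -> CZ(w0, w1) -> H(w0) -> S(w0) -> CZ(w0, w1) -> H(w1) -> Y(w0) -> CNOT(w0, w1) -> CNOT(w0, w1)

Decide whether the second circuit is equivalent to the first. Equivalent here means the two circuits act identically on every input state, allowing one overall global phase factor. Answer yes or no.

No, they are not equivalent — no single phase factor reconciles the two unitaries.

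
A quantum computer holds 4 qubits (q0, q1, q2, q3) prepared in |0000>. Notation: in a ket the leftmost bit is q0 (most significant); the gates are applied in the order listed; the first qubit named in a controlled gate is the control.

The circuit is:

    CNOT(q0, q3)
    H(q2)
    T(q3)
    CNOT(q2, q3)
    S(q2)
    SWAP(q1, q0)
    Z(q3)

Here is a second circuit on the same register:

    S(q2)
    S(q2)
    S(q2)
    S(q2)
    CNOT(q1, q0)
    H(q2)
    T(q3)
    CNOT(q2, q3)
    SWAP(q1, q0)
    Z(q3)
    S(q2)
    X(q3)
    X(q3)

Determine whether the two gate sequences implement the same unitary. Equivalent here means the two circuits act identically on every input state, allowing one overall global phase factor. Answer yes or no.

No, they are not equivalent — no single phase factor reconciles the two unitaries.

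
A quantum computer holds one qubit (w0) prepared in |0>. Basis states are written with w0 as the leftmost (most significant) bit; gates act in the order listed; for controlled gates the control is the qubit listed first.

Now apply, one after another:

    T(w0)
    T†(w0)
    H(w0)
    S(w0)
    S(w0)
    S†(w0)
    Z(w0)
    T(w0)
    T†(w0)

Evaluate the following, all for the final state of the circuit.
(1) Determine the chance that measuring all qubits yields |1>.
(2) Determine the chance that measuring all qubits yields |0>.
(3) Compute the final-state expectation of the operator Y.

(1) Outcome |1> occurs with probability 1/2.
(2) The probability of measuring |0> is 1/2.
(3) The observable Y averages to -1.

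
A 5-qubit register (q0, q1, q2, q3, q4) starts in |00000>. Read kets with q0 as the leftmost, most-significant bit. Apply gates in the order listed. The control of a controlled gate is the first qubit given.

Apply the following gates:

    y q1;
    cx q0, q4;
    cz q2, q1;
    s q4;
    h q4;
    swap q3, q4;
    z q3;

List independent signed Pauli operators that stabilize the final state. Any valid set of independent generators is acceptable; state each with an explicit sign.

The stabilizer group can be generated by -IIIXI, +ZIIII, -IZIII, +IIZII, +IIIIZ, among other valid generating sets.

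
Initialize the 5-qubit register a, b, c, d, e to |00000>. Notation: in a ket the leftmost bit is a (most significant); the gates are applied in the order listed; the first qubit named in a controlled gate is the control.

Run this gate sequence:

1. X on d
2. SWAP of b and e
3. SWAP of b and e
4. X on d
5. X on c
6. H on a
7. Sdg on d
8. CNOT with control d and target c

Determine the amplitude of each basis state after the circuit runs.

The resulting statevector has amplitude sqrt(2)/2 on |00100>, sqrt(2)/2 on |10100>, and 0 on every other basis state.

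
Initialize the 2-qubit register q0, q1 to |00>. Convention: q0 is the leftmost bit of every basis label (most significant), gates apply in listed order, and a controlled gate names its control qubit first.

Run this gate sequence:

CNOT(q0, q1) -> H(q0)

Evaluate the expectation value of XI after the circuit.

In the final state, XI has expectation 1.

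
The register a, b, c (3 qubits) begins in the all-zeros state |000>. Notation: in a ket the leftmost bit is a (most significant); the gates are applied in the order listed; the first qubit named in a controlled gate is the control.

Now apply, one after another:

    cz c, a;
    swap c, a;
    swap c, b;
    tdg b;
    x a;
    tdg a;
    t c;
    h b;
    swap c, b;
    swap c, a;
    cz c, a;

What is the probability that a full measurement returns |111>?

Outcome |111> occurs with probability 0.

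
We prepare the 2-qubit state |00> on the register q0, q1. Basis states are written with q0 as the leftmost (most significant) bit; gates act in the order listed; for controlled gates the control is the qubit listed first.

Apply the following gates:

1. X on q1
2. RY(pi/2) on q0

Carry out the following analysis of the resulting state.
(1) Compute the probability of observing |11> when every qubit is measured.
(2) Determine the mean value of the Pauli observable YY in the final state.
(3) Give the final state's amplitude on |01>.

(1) The probability of measuring |11> is 1/2.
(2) In the final state, YY has expectation 0.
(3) The amplitude on |01> is sqrt(2)/2.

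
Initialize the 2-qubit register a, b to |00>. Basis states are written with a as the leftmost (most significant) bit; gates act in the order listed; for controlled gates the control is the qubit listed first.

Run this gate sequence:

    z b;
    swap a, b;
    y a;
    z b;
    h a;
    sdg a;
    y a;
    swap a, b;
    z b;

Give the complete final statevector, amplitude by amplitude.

The resulting statevector has amplitude sqrt(2)*I/2 on |00>, sqrt(2)/2 on |01>, 0 on |10>, 0 on |11>.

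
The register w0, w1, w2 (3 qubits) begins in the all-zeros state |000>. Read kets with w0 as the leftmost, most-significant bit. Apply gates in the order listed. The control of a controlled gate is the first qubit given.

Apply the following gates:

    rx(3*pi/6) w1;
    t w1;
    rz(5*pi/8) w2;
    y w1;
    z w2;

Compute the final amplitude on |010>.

The final state's coefficient on |010> equals sqrt(2)*exp(3*I*pi/16)/2.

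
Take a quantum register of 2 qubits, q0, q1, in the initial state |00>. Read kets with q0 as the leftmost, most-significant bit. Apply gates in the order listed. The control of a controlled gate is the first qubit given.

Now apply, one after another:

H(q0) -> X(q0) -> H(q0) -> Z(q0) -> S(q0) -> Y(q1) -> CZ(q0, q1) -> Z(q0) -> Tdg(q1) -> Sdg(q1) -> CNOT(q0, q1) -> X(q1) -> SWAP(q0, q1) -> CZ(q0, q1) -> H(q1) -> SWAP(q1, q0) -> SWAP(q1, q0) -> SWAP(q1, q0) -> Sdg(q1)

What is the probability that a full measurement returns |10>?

Outcome |10> occurs with probability 1/2. Key observation: the block from step 1 through step 4 cancels to the identity and can be dropped.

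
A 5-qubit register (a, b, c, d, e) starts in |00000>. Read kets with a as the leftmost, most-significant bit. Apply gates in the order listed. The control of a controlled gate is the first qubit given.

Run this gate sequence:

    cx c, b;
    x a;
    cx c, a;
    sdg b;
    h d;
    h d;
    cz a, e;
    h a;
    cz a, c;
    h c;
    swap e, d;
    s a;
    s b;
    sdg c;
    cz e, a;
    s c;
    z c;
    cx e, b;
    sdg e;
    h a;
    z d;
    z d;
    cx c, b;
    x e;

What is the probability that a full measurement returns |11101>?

A full measurement returns |11101> with probability 1/4.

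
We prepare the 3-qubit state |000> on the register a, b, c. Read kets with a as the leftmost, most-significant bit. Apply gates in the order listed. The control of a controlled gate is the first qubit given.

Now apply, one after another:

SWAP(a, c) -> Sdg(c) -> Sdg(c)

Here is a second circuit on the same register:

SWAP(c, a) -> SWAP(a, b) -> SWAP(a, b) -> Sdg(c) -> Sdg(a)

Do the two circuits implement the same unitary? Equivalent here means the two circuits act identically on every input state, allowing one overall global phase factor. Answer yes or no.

No: there is an input state on which the two circuits produce genuinely different outputs (not merely differing by a phase).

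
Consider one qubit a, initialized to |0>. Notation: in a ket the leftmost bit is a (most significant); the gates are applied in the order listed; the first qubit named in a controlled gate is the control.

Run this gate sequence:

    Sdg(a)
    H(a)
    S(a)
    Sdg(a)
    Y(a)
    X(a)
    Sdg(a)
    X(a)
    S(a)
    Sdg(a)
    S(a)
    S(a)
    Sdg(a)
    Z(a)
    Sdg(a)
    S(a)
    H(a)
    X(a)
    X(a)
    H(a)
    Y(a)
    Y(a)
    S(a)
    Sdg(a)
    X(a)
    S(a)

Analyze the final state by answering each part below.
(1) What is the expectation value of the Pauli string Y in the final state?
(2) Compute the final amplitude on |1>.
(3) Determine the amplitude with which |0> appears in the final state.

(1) In the final state, Y has expectation -1.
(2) |1> carries amplitude -sqrt(2)*I/2 in the final state.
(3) |0> carries amplitude sqrt(2)/2 in the final state.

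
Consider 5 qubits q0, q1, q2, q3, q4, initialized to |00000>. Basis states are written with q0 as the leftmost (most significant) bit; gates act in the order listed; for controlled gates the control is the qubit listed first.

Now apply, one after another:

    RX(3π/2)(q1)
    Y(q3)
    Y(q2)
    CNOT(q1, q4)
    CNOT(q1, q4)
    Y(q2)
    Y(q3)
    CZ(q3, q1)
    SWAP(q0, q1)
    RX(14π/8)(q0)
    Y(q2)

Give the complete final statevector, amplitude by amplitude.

The resulting statevector has amplitude -sqrt(2)*I*sqrt(2 - sqrt(2))/4 + sqrt(2)*I*sqrt(sqrt(2) + 2)/4 on |00100>, sqrt(2)*(-sqrt(sqrt(2) + 2) - sqrt(2 - sqrt(2)))/4 on |10100>, and 0 on every other basis state. Key observation: steps 2-7 multiply out to the identity, so the circuit reduces to the remaining gates.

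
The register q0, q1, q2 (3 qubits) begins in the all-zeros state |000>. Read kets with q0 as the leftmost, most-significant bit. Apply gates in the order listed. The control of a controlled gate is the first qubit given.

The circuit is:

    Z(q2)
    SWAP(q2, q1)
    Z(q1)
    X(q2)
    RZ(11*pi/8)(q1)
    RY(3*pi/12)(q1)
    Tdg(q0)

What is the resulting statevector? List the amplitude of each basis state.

After the circuit, the state carries amplitude -sqrt(sqrt(2) + 2)*exp(5*I*pi/16)/2 on |001>, -sqrt(2 - sqrt(2))*exp(5*I*pi/16)/2 on |011>, and 0 on every other basis state.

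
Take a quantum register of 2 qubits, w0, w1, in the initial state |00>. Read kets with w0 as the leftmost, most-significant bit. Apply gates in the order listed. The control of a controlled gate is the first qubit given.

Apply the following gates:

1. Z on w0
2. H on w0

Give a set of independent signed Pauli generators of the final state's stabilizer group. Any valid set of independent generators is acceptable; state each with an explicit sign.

The final state is stabilized by the group generated by +XI, +IZ; other independent generating sets are equally valid.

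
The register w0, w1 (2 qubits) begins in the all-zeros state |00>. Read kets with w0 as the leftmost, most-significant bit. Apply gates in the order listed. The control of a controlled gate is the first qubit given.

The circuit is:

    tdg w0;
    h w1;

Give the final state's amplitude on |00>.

The final state's coefficient on |00> equals sqrt(2)/2.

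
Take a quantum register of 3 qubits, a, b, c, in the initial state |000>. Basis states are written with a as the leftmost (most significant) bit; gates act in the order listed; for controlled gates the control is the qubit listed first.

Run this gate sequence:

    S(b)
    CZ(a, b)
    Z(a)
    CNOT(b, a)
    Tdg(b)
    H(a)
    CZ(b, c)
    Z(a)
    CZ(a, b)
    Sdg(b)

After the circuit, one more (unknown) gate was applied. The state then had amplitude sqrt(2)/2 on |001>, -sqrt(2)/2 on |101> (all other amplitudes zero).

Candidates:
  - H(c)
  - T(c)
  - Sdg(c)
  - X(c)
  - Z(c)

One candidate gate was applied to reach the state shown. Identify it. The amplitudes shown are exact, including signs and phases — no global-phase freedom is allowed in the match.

It was X(c) that produced the state shown.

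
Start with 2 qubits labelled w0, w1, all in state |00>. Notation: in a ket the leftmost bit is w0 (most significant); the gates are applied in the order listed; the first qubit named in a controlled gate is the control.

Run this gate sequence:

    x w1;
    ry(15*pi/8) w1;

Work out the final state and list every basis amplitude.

The resulting statevector has amplitude -sin(pi/16) on |00>, -cos(pi/16) on |01>, 0 on |10>, 0 on |11>.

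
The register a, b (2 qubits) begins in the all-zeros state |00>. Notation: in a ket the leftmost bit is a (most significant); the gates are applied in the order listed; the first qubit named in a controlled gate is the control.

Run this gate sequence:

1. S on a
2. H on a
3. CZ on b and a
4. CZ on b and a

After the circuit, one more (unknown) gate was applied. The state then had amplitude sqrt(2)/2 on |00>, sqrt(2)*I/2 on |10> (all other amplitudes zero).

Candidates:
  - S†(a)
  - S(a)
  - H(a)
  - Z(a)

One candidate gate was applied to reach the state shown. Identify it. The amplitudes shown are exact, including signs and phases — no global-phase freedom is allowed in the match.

The applied gate was S(a). Key observation: steps 3-4 multiply out to the identity, so the circuit reduces to the remaining gates.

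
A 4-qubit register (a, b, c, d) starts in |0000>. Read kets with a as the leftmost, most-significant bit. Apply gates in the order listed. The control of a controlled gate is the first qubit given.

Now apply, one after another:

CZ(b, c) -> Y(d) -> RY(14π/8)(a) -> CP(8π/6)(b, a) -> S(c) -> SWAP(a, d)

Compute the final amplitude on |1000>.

|1000> carries amplitude -I*sqrt(sqrt(2) + 2)/2 in the final state.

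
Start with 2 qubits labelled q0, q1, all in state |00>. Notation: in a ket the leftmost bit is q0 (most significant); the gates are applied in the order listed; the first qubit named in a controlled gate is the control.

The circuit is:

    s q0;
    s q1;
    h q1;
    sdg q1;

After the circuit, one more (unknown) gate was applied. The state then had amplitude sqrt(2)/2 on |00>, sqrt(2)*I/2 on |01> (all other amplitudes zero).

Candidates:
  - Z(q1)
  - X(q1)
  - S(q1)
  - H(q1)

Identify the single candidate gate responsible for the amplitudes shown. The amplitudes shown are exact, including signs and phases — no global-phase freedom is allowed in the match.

The applied gate was Z(q1).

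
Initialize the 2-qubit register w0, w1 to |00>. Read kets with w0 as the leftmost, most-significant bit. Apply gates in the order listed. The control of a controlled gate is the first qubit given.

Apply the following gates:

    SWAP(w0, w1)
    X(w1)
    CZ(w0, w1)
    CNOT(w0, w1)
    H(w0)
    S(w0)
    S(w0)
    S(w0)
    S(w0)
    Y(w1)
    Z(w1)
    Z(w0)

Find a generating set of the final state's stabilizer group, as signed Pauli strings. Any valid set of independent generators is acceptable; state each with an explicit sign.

The final state is stabilized by the group generated by -XI, +IZ; other independent generating sets are equally valid.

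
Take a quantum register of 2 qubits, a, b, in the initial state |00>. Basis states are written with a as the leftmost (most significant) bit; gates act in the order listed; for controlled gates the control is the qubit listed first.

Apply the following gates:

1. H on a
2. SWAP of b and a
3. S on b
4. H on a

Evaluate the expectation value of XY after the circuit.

The observable XY averages to 1.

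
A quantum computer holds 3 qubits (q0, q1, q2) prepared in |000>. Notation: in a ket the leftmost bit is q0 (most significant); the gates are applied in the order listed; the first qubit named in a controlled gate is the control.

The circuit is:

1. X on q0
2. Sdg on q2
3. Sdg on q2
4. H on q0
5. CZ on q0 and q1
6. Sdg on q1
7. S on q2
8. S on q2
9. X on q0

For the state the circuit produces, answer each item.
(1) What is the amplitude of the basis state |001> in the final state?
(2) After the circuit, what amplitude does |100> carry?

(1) The amplitude on |001> is 0.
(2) |100> carries amplitude sqrt(2)/2 in the final state.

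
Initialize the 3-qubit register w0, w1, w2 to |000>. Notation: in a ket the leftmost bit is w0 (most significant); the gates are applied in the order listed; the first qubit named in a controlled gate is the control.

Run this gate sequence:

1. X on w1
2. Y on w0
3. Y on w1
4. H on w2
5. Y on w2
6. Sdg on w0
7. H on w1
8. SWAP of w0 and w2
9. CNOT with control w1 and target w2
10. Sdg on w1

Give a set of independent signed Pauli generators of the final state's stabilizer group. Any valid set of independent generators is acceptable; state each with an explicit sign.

One valid set of independent stabilizer generators is -XII, +IXY, -IZZ (any independent generating set of the same group is equally correct).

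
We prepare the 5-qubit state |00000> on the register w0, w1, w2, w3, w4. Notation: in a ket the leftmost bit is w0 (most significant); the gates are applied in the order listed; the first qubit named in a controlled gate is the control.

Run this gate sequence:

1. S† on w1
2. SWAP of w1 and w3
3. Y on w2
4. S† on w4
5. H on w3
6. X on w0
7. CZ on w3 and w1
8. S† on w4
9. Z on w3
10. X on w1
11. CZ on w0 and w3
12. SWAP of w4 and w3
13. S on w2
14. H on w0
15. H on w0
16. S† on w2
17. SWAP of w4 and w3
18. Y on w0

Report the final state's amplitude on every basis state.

The resulting statevector has amplitude sqrt(2)/2 on |01100>, sqrt(2)/2 on |01110>, and 0 on every other basis state. Key observation: steps 12-17 multiply out to the identity, so the circuit reduces to the remaining gates.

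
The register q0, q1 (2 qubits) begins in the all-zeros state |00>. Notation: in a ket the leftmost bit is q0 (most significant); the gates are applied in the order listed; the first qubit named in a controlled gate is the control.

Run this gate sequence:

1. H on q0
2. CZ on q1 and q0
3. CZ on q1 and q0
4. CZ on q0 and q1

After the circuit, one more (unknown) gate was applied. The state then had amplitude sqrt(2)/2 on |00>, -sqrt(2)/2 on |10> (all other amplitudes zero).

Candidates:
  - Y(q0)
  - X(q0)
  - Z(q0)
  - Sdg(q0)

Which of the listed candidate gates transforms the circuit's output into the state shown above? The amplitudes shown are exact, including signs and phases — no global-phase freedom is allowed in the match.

The applied gate was Z(q0). Key observation: steps 2-3 multiply out to the identity, so the circuit reduces to the remaining gates.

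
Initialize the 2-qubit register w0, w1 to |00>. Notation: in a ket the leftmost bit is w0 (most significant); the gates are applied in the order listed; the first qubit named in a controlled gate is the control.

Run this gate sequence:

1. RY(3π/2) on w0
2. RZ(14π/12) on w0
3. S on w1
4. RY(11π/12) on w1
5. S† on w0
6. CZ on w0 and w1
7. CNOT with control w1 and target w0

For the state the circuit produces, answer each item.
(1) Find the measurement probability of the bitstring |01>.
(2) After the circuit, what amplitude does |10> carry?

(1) Outcome |01> occurs with probability sqrt(2)/16 + sqrt(6)/16 + 1/4.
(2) The final state's coefficient on |10> equals (-sqrt(12 - 6*sqrt(2))/8 + sqrt(2*sqrt(2) + 4)/8)*exp(I*pi/12).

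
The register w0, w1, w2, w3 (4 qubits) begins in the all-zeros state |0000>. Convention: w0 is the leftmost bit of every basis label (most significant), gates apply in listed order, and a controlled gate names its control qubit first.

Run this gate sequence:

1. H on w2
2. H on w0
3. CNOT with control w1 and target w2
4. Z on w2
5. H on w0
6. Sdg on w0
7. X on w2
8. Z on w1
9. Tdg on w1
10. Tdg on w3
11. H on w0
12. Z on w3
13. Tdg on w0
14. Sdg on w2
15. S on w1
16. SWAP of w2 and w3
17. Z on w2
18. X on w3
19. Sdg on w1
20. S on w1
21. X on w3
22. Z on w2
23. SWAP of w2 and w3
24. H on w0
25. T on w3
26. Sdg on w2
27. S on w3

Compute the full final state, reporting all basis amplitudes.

The resulting statevector has amplitude sqrt(2)*(-1 + exp(3*I*pi/4))/4 on |0000>, sqrt(2)*(-1 + exp(3*I*pi/4))/4 on |0010>, sqrt(2)*(-1 - exp(3*I*pi/4))/4 on |1000>, sqrt(2)*(-1 - exp(3*I*pi/4))/4 on |1010>, and 0 on every other basis state.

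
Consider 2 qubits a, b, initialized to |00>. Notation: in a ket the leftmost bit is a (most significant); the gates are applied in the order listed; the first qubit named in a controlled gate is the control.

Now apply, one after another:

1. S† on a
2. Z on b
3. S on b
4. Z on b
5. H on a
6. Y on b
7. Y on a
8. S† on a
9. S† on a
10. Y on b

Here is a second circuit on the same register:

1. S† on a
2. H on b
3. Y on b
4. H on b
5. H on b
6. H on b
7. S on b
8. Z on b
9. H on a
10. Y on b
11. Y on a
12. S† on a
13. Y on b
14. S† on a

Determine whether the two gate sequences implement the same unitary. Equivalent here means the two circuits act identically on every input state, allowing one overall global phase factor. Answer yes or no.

No — the two circuits implement different unitaries, even allowing a global phase.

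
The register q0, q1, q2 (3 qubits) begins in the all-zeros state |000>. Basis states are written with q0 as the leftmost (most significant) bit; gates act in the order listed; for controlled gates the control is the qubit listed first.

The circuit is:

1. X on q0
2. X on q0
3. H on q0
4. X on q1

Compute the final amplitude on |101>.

The final state's coefficient on |101> equals 0. Key observation: the block from step 1 through step 2 cancels to the identity and can be dropped.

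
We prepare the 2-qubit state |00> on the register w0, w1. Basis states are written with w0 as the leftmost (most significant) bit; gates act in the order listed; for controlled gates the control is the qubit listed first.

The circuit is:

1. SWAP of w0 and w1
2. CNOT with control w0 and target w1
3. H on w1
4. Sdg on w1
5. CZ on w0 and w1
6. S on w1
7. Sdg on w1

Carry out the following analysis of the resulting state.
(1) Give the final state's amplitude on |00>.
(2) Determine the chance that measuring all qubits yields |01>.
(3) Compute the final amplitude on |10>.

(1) |00> carries amplitude sqrt(2)/2 in the final state.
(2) The probability of measuring |01> is 1/2.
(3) The final state's coefficient on |10> equals 0.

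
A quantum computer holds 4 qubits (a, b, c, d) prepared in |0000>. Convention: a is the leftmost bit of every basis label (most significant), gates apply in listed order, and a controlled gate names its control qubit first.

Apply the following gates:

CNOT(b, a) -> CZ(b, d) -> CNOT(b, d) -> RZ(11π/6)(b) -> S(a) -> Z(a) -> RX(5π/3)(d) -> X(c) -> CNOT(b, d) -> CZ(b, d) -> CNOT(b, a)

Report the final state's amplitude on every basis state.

After the circuit, the state carries amplitude sqrt(3)*exp(I*pi/12)/2 on |0010>, exp(7*I*pi/12)/2 on |0011>, and 0 on every other basis state.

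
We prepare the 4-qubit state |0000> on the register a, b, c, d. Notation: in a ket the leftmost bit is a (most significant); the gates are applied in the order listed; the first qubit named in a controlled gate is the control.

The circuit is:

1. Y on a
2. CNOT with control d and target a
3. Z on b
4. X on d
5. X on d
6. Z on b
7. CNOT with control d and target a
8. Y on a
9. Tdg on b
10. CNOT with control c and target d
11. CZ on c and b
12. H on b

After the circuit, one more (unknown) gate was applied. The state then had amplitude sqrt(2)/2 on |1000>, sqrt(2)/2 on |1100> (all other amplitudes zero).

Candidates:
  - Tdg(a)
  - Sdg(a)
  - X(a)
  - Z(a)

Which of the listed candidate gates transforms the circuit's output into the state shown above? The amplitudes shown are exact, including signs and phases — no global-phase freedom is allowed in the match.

The applied gate was X(a). Key observation: steps 1-8 multiply out to the identity, so the circuit reduces to the remaining gates.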